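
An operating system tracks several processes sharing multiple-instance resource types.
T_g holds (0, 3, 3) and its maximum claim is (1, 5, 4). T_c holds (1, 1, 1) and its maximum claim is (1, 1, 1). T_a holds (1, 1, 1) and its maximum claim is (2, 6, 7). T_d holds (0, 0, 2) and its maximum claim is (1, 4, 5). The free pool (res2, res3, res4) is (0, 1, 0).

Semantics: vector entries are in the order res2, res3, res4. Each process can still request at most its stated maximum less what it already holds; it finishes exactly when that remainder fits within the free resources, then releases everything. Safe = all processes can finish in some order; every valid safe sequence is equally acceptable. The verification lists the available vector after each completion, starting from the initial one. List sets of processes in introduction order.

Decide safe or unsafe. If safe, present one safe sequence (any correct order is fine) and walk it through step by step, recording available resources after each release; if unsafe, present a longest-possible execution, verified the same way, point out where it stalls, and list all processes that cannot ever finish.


SAFE. One safe sequence: T_c, T_g, T_d, T_a.
Key observation: T_g is the earliest step where a requested resource binds exactly: need (1, 2, 1), pool (1, 2, 1) at its turn.
Step-by-step check:
  pool = (0, 1, 0)
  run T_c (needs (0, 0, 0), free (0, 1, 0)); after release of (1, 1, 1) the pool is (1, 2, 1)
  run T_g (needs (1, 2, 1), free (1, 2, 1)); after release of (0, 3, 3) the pool is (1, 5, 4)
  run T_d (needs (1, 4, 3), free (1, 5, 4)); after release of (0, 0, 2) the pool is (1, 5, 6)
  run T_a (needs (1, 5, 6), free (1, 5, 6)); after release of (1, 1, 1) the pool is (2, 6, 7)


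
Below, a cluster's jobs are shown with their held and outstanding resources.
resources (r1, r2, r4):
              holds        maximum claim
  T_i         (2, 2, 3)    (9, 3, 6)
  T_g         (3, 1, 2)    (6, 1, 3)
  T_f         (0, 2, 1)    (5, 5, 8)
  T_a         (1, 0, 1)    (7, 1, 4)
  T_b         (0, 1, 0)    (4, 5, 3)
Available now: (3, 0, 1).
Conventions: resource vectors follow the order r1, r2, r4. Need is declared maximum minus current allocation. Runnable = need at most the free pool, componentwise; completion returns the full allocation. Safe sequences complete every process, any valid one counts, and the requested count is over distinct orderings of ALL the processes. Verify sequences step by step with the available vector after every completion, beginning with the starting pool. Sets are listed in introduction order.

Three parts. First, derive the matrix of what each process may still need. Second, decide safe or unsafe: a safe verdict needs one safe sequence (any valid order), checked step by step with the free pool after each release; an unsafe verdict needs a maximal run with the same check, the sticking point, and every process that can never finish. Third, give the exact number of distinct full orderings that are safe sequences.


(1) Remaining need (order r1, r2, r4):
  T_i: (7, 1, 3)
  T_g: (3, 0, 1)
  T_f: (5, 3, 7)
  T_a: (6, 1, 3)
  T_b: (4, 4, 3)
(2) SAFE. One safe sequence: T_g, T_a, T_i, T_f, T_b.
Key observation: T_g marks the first exact bind of the order: its need (3, 0, 1) fits the free (3, 0, 1) with zero slack on a requested resource.
Verifying each step:
  pool = (3, 0, 1)
  run T_g (needs (3, 0, 1), free (3, 0, 1)); after release of (3, 1, 2) the pool is (6, 1, 3)
  run T_a (needs (6, 1, 3), free (6, 1, 3)); after release of (1, 0, 1) the pool is (7, 1, 4)
  run T_i (needs (7, 1, 3), free (7, 1, 4)); after release of (2, 2, 3) the pool is (9, 3, 7)
  run T_f (needs (5, 3, 7), free (9, 3, 7)); after release of (0, 2, 1) the pool is (9, 5, 8)
  run T_b (needs (4, 4, 3), free (9, 5, 8)); after release of (0, 1, 0) the pool is (9, 6, 8)
(3) Precisely 1 of the possible complete orderings is a safe sequence.


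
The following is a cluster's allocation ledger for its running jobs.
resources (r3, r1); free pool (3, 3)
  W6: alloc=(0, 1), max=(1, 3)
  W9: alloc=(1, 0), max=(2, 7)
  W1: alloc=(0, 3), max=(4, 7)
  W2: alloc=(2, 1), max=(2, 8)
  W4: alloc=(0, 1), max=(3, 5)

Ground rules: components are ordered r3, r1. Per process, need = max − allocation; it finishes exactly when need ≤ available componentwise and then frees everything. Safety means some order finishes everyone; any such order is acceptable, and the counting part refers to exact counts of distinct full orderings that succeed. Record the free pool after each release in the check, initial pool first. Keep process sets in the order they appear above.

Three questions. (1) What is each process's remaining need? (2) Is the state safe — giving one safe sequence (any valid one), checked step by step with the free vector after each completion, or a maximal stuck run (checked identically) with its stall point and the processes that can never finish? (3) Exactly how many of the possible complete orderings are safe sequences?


(1) Outstanding need per process (order r3, r1):
  W6: (1, 2)
  W9: (1, 7)
  W1: (4, 4)
  W2: (0, 7)
  W4: (3, 4)
(2) UNSAFE.
Key observation: after W6, W4 the pool peaks at (3, 5), and each blocked process is short somewhere: W9 on r1; W1 on r3; W2 on r1.
The run W6, W4 cannot be extended any further. Walking it through:
  pool = (3, 3)
  W6 needs (1, 2) <= (3, 3) -> finishes; pool += (0, 1) = (3, 4)
  W4 needs (3, 4) <= (3, 4) -> finishes; pool += (0, 1) = (3, 5)
  W9 cannot run: need (1, 7) vs free (3, 5) (insufficient r1)
  W1 cannot run: need (4, 4) vs free (3, 5) (insufficient r3)
  W2 cannot run: need (0, 7) vs free (3, 5) (insufficient r1)
Never able to finish: W9, W1 and W2.
(3) The exact count: 0 of the possible complete orderings are safe sequences.


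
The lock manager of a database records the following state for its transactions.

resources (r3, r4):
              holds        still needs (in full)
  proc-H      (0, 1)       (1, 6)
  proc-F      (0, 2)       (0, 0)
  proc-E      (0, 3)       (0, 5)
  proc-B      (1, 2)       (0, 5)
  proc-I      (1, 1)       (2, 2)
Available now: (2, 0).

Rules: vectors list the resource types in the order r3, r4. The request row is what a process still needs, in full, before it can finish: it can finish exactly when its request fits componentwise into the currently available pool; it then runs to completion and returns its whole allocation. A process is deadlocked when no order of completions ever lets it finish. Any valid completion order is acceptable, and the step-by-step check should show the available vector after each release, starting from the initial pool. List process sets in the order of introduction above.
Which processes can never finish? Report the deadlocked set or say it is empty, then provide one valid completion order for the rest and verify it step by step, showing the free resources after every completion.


Deadlocked: proc-H, proc-E and proc-B.
Key observation: once proc-F, proc-I finish, the pool peaks at (3, 3) — and every remaining process still needs more r4 than that.
A valid finishing order for the others: proc-F, proc-I. Check, step by step:
  pool = (2, 0)
  proc-F: need (0, 0) fits (2, 0); releases (0, 2), pool now (2, 2)
  proc-I: need (2, 2) fits (2, 2); releases (1, 1), pool now (3, 3)
The stuck group stays short no matter what:
  proc-H still needs (1, 6) but only (3, 3) is free — short on r4
  proc-E still needs (0, 5) but only (3, 3) is free — short on r4
  proc-B still needs (0, 5) but only (3, 3) is free — short on r4


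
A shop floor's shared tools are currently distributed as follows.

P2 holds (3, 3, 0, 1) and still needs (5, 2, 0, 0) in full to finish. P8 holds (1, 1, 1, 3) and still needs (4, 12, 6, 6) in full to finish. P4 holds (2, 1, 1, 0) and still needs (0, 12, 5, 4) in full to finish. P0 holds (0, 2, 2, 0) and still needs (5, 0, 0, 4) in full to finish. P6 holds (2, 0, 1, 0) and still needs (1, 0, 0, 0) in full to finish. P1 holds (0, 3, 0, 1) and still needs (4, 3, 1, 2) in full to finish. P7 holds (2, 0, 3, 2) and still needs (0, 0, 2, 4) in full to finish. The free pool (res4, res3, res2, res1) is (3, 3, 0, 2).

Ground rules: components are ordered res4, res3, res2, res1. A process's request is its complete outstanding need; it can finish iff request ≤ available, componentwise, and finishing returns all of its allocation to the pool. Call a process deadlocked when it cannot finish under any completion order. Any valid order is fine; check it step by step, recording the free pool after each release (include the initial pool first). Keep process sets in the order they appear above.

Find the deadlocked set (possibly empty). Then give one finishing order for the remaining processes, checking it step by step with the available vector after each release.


The deadlocked set is P8 and P4.
Key observation: the wall is res3: completing P6, P2, P1, P0, P7 brings the pool only to (10, 11, 6, 6), and all the rest need more.
The rest can finish in the order P6, P2, P1, P0, P7. Walking it through:
  pool = (3, 3, 0, 2)
  run P6 (needs (1, 0, 0, 0), free (3, 3, 0, 2)); after release of (2, 0, 1, 0) the pool is (5, 3, 1, 2)
  run P2 (needs (5, 2, 0, 0), free (5, 3, 1, 2)); after release of (3, 3, 0, 1) the pool is (8, 6, 1, 3)
  run P1 (needs (4, 3, 1, 2), free (8, 6, 1, 3)); after release of (0, 3, 0, 1) the pool is (8, 9, 1, 4)
  run P0 (needs (5, 0, 0, 4), free (8, 9, 1, 4)); after release of (0, 2, 2, 0) the pool is (8, 11, 3, 4)
  run P7 (needs (0, 0, 2, 4), free (8, 11, 3, 4)); after release of (2, 0, 3, 2) the pool is (10, 11, 6, 6)
The blocked processes can never fit:
  P8 cannot run: need (4, 12, 6, 6) vs free (10, 11, 6, 6) (insufficient res3)
  P4 cannot run: need (0, 12, 5, 4) vs free (10, 11, 6, 6) (insufficient res3)


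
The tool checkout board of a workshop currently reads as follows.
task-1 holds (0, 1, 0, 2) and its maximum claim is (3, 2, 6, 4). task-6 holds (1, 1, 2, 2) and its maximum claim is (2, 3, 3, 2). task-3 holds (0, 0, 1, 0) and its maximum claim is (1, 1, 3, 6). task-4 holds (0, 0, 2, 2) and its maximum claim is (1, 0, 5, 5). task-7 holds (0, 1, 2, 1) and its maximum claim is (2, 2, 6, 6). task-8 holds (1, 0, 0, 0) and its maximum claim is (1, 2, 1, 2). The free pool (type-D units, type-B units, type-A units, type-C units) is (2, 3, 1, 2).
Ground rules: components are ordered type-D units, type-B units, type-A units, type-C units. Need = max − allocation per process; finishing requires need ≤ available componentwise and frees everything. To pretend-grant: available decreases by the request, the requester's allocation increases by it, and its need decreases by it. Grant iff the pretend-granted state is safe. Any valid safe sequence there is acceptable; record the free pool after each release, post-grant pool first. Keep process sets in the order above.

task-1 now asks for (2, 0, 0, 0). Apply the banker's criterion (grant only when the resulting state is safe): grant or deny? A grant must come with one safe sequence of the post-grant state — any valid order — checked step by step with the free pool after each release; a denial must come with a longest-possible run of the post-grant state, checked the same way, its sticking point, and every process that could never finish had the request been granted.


GRANT: granting preserves safety; a valid post-grant sequence is task-8, task-6, task-4, task-7, task-1, task-3.
Key observation: granting shrinks the pool to (0, 3, 1, 2), yet task-8 still fits and the chain goes through.
Check on the post-grant state, step by step:
  pool = (0, 3, 1, 2)
  run task-8 (needs (0, 2, 1, 2), free (0, 3, 1, 2)); after release of (1, 0, 0, 0) the pool is (1, 3, 1, 2)
  run task-6 (needs (1, 2, 1, 0), free (1, 3, 1, 2)); after release of (1, 1, 2, 2) the pool is (2, 4, 3, 4)
  run task-4 (needs (1, 0, 3, 3), free (2, 4, 3, 4)); after release of (0, 0, 2, 2) the pool is (2, 4, 5, 6)
  run task-7 (needs (2, 1, 4, 5), free (2, 4, 5, 6)); after release of (0, 1, 2, 1) the pool is (2, 5, 7, 7)
  run task-1 (needs (1, 1, 6, 2), free (2, 5, 7, 7)); after release of (2, 1, 0, 2) the pool is (4, 6, 7, 9)
  run task-3 (needs (1, 1, 2, 6), free (4, 6, 7, 9)); after release of (0, 0, 1, 0) the pool is (4, 6, 8, 9)


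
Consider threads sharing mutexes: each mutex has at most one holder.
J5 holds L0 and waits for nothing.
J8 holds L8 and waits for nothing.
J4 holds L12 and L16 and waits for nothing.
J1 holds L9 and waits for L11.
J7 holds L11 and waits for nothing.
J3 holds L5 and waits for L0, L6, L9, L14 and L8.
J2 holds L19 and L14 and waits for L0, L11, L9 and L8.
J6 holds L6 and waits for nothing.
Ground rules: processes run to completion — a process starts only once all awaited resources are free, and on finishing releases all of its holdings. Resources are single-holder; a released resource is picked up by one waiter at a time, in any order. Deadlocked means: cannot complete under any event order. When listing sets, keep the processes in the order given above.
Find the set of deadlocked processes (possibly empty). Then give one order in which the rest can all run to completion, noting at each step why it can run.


The deadlocked set is empty.
Key observation: the wait graph is acyclic; completion cascades from the unblocked processes through everyone else.
A valid finishing order for the others: J7, J8, J1, J6, J5, J4, J2, J3.
Walking it through:
  run J7 (it waits on nothing); releases L11
  run J8 (it waits on nothing); releases L8
  J1 waits on L11 — all released -> runs and releases L9
  run J6 (it waits on nothing); releases L6
  run J5 (it waits on nothing); releases L0
  run J4 (it waits on nothing); releases L12 and L16
  J2 waits on L0, L11, L9 and L8 — all released -> runs and releases L19 and L14
  J3 waits on L0, L6, L9, L14 and L8 — all released -> runs and releases L5


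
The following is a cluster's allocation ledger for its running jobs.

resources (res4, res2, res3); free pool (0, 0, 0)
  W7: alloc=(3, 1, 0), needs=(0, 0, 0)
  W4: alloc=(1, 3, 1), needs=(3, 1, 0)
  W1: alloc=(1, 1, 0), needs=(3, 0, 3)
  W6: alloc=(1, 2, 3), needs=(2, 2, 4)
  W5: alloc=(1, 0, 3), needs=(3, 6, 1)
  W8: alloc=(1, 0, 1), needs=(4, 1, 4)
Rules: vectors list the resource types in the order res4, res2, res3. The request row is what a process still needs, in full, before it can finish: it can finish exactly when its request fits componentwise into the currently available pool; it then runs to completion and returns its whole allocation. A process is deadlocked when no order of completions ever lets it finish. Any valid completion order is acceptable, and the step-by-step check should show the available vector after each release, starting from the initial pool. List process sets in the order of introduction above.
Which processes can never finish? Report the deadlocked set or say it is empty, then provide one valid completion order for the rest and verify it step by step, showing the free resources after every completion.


Deadlocked set: W1, W6, W5 and W8.
Key observation: after W7, W4 the pool peaks at (4, 4, 1), and each blocked process is short somewhere: W1 on res3; W6 on res3; W5 on res2; W8 on res3.
One completion order for the rest: W7, W4. Check, step by step:
  pool = (0, 0, 0)
  W7 needs (0, 0, 0) <= (0, 0, 0) -> finishes; pool += (3, 1, 0) = (3, 1, 0)
  W4 needs (3, 1, 0) <= (3, 1, 0) -> finishes; pool += (1, 3, 1) = (4, 4, 1)
The stuck group stays short no matter what:
  blocked: W1 wants (3, 0, 3), pool (4, 4, 1) — not enough res3
  blocked: W6 wants (2, 2, 4), pool (4, 4, 1) — not enough res3
  blocked: W5 wants (3, 6, 1), pool (4, 4, 1) — not enough res2
  blocked: W8 wants (4, 1, 4), pool (4, 4, 1) — not enough res3


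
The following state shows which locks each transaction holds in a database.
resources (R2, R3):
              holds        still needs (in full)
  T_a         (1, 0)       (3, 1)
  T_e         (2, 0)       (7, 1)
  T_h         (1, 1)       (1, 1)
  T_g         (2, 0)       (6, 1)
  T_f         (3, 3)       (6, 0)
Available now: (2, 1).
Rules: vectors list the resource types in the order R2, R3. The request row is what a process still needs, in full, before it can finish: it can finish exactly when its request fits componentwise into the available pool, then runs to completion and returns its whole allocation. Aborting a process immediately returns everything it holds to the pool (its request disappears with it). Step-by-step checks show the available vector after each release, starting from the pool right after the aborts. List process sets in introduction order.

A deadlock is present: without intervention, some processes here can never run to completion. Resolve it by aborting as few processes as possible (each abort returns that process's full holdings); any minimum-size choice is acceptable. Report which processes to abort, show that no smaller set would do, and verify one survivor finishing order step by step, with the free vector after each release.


Abort T_f.
Key observation: before aborting T_f, T_g was permanently blocked — no order could ever run it; afterwards it completes at step 3.
Minimality: the empty abort set fails — the state is deadlocked as it stands.
The survivors complete as T_h, T_a, T_g, T_e. Verifying each step (starting from the post-abort pool):
  pool = (5, 4)
  T_h: need (1, 1) fits (5, 4); releases (1, 1), pool now (6, 5)
  T_a: need (3, 1) fits (6, 5); releases (1, 0), pool now (7, 5)
  T_g: need (6, 1) fits (7, 5); releases (2, 0), pool now (9, 5)
  T_e: need (7, 1) fits (9, 5); releases (2, 0), pool now (11, 5)


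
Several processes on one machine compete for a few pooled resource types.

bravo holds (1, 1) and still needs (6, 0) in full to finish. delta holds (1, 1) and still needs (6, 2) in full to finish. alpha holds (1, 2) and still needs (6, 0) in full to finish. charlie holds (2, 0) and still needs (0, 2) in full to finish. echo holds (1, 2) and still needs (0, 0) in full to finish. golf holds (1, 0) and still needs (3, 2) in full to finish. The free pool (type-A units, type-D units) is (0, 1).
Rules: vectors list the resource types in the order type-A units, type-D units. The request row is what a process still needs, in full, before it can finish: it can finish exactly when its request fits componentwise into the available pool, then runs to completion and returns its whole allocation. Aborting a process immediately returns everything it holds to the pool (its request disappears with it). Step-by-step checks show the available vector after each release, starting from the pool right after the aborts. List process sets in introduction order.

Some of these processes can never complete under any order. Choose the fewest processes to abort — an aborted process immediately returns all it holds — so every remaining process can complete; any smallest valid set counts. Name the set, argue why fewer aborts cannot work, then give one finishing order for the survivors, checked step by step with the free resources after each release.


The answer: abort bravo and delta.
Key observation: the deadlocked alpha becomes finishable only because bravo and delta released (2, 2); it completes at step 4 below.
Minimality, checking each single-abort alternative: bravo alone leaves delta blocked (short on type-A units); delta alone leaves bravo blocked (short on type-A units); alpha alone leaves bravo blocked (short on type-A units); charlie alone leaves bravo blocked (short on type-A units); echo alone leaves bravo blocked (short on type-A units); golf alone leaves bravo blocked (short on type-A units).
Survivors finish in the order: charlie, golf, echo, alpha. Check, step by step (pool after the aborts first):
  pool = (2, 3)
  run charlie (needs (0, 2), free (2, 3)); after release of (2, 0) the pool is (4, 3)
  run golf (needs (3, 2), free (4, 3)); after release of (1, 0) the pool is (5, 3)
  run echo (needs (0, 0), free (5, 3)); after release of (1, 2) the pool is (6, 5)
  run alpha (needs (6, 0), free (6, 5)); after release of (1, 2) the pool is (7, 7)


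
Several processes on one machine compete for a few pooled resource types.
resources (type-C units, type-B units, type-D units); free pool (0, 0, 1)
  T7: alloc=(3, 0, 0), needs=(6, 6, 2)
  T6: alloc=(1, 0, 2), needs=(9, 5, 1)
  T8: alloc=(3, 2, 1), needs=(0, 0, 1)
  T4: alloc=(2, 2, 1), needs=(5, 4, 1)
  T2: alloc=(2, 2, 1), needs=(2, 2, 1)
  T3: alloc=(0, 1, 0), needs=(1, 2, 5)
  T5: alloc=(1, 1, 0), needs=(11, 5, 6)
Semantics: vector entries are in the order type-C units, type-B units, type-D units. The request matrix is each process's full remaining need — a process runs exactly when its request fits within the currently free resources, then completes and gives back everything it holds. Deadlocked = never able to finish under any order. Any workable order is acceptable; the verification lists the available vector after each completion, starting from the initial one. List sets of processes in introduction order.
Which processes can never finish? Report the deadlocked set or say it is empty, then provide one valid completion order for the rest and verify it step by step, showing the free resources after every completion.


The deadlocked set is empty.
Key observation: T8 leads a chain of completions in which each release enables another process.
One completion order for the rest: T8, T2, T4, T7, T6, T5, T3. Verifying each step:
  pool = (0, 0, 1)
  run T8 (needs (0, 0, 1), free (0, 0, 1)); after release of (3, 2, 1) the pool is (3, 2, 2)
  run T2 (needs (2, 2, 1), free (3, 2, 2)); after release of (2, 2, 1) the pool is (5, 4, 3)
  run T4 (needs (5, 4, 1), free (5, 4, 3)); after release of (2, 2, 1) the pool is (7, 6, 4)
  run T7 (needs (6, 6, 2), free (7, 6, 4)); after release of (3, 0, 0) the pool is (10, 6, 4)
  run T6 (needs (9, 5, 1), free (10, 6, 4)); after release of (1, 0, 2) the pool is (11, 6, 6)
  run T5 (needs (11, 5, 6), free (11, 6, 6)); after release of (1, 1, 0) the pool is (12, 7, 6)
  run T3 (needs (1, 2, 5), free (12, 7, 6)); after release of (0, 1, 0) the pool is (12, 8, 6)


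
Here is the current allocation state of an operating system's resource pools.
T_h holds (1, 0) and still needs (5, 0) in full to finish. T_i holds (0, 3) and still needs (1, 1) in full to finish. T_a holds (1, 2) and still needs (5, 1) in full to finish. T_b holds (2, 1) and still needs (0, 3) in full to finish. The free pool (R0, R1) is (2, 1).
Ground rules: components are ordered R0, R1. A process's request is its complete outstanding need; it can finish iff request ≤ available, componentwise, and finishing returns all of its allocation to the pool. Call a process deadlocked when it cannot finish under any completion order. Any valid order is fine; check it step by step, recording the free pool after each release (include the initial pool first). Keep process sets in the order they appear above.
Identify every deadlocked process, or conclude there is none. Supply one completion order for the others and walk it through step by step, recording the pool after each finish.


Deadlocked set: T_h and T_a.
Key observation: even finishing T_i, T_b leaves just (4, 5) free — too little R0 for any of the remaining processes.
One completion order for the rest: T_i, T_b. Walking it through:
  pool = (2, 1)
  T_i needs (1, 1) <= (2, 1) -> finishes; pool += (0, 3) = (2, 4)
  T_b needs (0, 3) <= (2, 4) -> finishes; pool += (2, 1) = (4, 5)
The blocked processes can never fit:
  T_h cannot run: need (5, 0) vs free (4, 5) (insufficient R0)
  T_a cannot run: need (5, 1) vs free (4, 5) (insufficient R0)


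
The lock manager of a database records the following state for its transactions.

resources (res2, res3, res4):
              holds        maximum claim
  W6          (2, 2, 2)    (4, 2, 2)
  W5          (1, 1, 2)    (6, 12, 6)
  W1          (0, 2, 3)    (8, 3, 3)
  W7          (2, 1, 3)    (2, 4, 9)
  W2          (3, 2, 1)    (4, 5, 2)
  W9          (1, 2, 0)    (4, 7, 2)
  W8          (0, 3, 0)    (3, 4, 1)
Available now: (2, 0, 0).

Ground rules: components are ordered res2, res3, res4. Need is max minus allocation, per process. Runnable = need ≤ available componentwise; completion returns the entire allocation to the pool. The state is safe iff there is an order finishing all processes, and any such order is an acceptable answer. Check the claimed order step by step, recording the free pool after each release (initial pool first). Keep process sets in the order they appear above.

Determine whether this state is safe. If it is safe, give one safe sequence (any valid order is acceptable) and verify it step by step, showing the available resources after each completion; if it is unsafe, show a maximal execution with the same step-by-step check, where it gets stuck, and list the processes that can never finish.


SAFE. One safe sequence: W6, W8, W2, W9, W1, W5, W7.
Key observation: the first exact fit in this order is W6 — it needs (2, 0, 0) with (2, 0, 0) free, meeting a requested resource to the last unit.
Verifying each step:
  pool = (2, 0, 0)
  W6 needs (2, 0, 0) <= (2, 0, 0) -> finishes; pool += (2, 2, 2) = (4, 2, 2)
  W8 needs (3, 1, 1) <= (4, 2, 2) -> finishes; pool += (0, 3, 0) = (4, 5, 2)
  W2 needs (1, 3, 1) <= (4, 5, 2) -> finishes; pool += (3, 2, 1) = (7, 7, 3)
  W9 needs (3, 5, 2) <= (7, 7, 3) -> finishes; pool += (1, 2, 0) = (8, 9, 3)
  W1 needs (8, 1, 0) <= (8, 9, 3) -> finishes; pool += (0, 2, 3) = (8, 11, 6)
  W5 needs (5, 11, 4) <= (8, 11, 6) -> finishes; pool += (1, 1, 2) = (9, 12, 8)
  W7 needs (0, 3, 6) <= (9, 12, 8) -> finishes; pool += (2, 1, 3) = (11, 13, 11)


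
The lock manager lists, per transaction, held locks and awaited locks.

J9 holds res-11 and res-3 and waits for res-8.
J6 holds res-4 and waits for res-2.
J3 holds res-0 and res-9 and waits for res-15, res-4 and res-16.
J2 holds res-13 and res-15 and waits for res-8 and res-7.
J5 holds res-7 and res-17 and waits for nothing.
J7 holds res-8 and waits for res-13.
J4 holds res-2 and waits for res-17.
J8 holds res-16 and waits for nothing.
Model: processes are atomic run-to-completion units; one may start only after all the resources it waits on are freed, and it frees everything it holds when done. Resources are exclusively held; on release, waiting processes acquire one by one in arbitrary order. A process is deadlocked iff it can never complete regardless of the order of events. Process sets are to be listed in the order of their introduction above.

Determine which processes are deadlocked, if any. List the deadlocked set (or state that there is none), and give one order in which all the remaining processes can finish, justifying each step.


Deadlocked: J9, J3, J2 and J7.
Key observation: the waits loop around J7 -> J2 -> J7 with no way out; J9 and J3 wait into the deadlock from upstream.
The rest can finish in the order J8, J5, J4, J6.
Walking it through:
  run J8 (it waits on nothing); releases res-16
  run J5 (it waits on nothing); releases res-7 and res-17
  J4: everything it awaited (res-17) is free; runs, freeing res-2
  J6: everything it awaited (res-2) is free; runs, freeing res-4


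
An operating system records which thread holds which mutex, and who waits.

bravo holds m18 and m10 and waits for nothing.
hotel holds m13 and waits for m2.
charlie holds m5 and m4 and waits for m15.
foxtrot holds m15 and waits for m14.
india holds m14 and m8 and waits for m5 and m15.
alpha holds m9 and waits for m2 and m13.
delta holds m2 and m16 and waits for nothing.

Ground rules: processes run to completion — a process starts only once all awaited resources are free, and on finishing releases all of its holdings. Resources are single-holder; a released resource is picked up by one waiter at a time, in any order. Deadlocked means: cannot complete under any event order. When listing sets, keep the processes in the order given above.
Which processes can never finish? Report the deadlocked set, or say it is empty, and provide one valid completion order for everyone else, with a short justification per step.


Deadlocked set: charlie, foxtrot and india.
Key observation: the knot is the closed ring of waits charlie -> foxtrot -> india -> charlie; no other process is dragged down with it.
One completion order for the rest: bravo, delta, hotel, alpha.
Verifying each step:
  bravo waits on nothing -> runs at once and releases m18 and m10
  delta waits on nothing -> runs at once and releases m2 and m16
  run hotel (all its waits — m2 — are resolved); releases m13
  run alpha (all its waits — m2 and m13 — are resolved); releases m9


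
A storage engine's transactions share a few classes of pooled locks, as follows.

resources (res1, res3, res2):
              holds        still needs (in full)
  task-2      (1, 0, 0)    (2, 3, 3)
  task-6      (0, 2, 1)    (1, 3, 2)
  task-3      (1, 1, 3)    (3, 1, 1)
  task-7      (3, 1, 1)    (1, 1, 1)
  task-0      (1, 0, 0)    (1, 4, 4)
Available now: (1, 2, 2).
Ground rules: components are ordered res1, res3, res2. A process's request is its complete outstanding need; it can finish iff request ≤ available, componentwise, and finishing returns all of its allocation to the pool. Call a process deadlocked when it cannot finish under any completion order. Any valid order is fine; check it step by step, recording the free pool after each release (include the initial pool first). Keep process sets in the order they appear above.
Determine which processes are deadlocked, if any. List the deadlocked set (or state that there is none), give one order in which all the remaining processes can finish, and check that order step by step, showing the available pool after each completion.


The deadlocked set is empty.
Key observation: beginning at task-7, releases accumulate fast enough that every process eventually fits.
The rest can finish in the order task-7, task-3, task-6, task-0, task-2. Step-by-step check:
  pool = (1, 2, 2)
  run task-7 (needs (1, 1, 1), free (1, 2, 2)); after release of (3, 1, 1) the pool is (4, 3, 3)
  run task-3 (needs (3, 1, 1), free (4, 3, 3)); after release of (1, 1, 3) the pool is (5, 4, 6)
  run task-6 (needs (1, 3, 2), free (5, 4, 6)); after release of (0, 2, 1) the pool is (5, 6, 7)
  run task-0 (needs (1, 4, 4), free (5, 6, 7)); after release of (1, 0, 0) the pool is (6, 6, 7)
  run task-2 (needs (2, 3, 3), free (6, 6, 7)); after release of (1, 0, 0) the pool is (7, 6, 7)


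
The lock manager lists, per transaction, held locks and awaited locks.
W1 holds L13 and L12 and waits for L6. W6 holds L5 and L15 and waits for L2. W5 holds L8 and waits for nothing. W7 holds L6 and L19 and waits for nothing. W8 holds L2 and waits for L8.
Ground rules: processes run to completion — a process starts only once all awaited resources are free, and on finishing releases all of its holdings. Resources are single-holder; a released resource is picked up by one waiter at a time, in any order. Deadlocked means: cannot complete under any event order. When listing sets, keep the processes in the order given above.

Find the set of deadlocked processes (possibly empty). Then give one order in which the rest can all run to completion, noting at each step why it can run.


No process is deadlocked.
Key observation: all waits point, directly or indirectly, at processes that can finish, so nothing is permanently blocked.
One completion order for the rest: W7, W5, W1, W8, W6.
Check, step by step:
  W7: no waits; runs immediately, freeing L6 and L19
  W5: no waits; runs immediately, freeing L8
  W1: everything it awaited (L6) is free; runs, freeing L13 and L12
  W8: everything it awaited (L8) is free; runs, freeing L2
  W6: everything it awaited (L2) is free; runs, freeing L5 and L15


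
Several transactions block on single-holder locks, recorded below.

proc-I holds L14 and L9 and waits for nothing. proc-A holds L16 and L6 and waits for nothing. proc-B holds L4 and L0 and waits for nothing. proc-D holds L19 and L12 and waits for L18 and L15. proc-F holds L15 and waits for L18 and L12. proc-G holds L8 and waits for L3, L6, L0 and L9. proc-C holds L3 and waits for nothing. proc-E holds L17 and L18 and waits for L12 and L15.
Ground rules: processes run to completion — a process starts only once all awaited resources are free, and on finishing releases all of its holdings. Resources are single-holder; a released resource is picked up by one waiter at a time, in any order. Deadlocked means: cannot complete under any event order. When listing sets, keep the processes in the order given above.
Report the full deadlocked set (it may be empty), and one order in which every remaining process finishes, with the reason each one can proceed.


Deadlocked set: proc-D, proc-F and proc-E.
Key observation: the loop proc-D -> proc-F -> proc-D blocks itself forever; proc-E is caught in further circular waits.
The rest can finish in the order proc-C, proc-B, proc-A, proc-I, proc-G.
Step-by-step check:
  proc-C waits on nothing -> runs at once and releases L3
  proc-B waits on nothing -> runs at once and releases L4 and L0
  proc-A waits on nothing -> runs at once and releases L16 and L6
  proc-I waits on nothing -> runs at once and releases L14 and L9
  proc-G: everything it awaited (L3, L6, L0 and L9) is free; runs, freeing L8


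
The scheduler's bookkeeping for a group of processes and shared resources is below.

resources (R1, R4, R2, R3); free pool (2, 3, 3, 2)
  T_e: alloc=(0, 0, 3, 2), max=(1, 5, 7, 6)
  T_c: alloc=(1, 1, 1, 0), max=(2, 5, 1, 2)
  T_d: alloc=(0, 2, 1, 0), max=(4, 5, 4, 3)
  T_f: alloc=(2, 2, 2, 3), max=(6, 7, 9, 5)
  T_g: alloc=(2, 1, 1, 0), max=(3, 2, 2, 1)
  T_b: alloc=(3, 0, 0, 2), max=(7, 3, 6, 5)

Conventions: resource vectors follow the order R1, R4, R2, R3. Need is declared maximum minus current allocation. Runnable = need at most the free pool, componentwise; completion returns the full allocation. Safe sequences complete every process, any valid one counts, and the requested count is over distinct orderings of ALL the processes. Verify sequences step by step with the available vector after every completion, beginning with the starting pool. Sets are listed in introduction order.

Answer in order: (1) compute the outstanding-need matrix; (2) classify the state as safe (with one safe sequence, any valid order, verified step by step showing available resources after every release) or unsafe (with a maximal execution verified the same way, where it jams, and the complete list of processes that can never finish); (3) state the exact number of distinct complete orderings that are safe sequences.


(1) Need matrix, components ordered R1, R4, R2, R3:
  T_e: (1, 5, 4, 4)
  T_c: (1, 4, 0, 2)
  T_d: (4, 3, 3, 3)
  T_f: (4, 5, 7, 2)
  T_g: (1, 1, 1, 1)
  T_b: (4, 3, 6, 3)
(2) UNSAFE.
Key observation: after T_g, T_c the pool peaks at (5, 5, 5, 2), and each blocked process is short somewhere: T_e on R3; T_d on R3; T_f on R2; T_b on R2, R3.
The run T_g, T_c cannot be extended any further. Walking it through:
  pool = (2, 3, 3, 2)
  T_g needs (1, 1, 1, 1) <= (2, 3, 3, 2) -> finishes; pool += (2, 1, 1, 0) = (4, 4, 4, 2)
  T_c needs (1, 4, 0, 2) <= (4, 4, 4, 2) -> finishes; pool += (1, 1, 1, 0) = (5, 5, 5, 2)
  blocked: T_e wants (1, 5, 4, 4), pool (5, 5, 5, 2) — not enough R3
  blocked: T_d wants (4, 3, 3, 3), pool (5, 5, 5, 2) — not enough R3
  blocked: T_f wants (4, 5, 7, 2), pool (5, 5, 5, 2) — not enough R2
  blocked: T_b wants (4, 3, 6, 3), pool (5, 5, 5, 2) — not enough R2 and R3
Never able to finish: T_e, T_d, T_f and T_b.
(3) Precisely 0 of the possible complete orderings are safe sequences.


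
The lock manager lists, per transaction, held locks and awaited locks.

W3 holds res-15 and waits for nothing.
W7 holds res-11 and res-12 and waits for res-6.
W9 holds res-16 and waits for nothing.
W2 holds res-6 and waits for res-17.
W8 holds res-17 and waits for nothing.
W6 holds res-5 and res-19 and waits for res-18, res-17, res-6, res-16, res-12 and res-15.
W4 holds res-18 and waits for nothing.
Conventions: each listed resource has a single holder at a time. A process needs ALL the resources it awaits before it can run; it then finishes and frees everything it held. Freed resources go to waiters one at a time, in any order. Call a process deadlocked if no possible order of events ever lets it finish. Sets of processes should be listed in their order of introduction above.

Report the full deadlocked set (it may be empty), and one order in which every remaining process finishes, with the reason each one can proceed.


The deadlocked set is empty.
Key observation: there is no circular wait here — follow any chain and it reaches a process that is free to run now.
The rest can finish in the order W3, W9, W8, W4, W2, W7, W6.
Walking it through:
  W3 waits on nothing -> runs at once and releases res-15
  W9 waits on nothing -> runs at once and releases res-16
  W8 waits on nothing -> runs at once and releases res-17
  W4 waits on nothing -> runs at once and releases res-18
  run W2 (all its waits — res-17 — are resolved); releases res-6
  run W7 (all its waits — res-6 — are resolved); releases res-11 and res-12
  run W6 (all its waits — res-18, res-17, res-6, res-16, res-12 and res-15 — are resolved); releases res-5 and res-19


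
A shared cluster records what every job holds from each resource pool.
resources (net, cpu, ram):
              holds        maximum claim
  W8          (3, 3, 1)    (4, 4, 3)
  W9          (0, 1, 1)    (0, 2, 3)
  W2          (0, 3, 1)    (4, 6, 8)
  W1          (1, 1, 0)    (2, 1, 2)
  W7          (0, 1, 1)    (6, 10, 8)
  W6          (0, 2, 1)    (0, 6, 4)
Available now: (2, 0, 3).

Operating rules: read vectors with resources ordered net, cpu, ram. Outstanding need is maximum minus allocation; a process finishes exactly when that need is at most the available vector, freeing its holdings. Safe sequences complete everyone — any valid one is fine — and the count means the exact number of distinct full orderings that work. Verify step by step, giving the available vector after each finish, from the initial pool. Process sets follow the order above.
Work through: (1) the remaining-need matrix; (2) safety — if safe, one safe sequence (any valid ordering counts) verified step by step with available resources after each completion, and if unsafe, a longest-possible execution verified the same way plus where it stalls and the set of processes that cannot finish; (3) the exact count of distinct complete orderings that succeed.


(1) Remaining need (order net, cpu, ram):
  W8: (1, 1, 2)
  W9: (0, 1, 2)
  W2: (4, 3, 7)
  W1: (1, 0, 2)
  W7: (6, 9, 7)
  W6: (0, 4, 3)
(2) UNSAFE — no complete ordering exists.
Key observation: after W1, W9, W8, W6 complete, (6, 7, 6) is the best the pool ever gets, yet each leftover process wants more ram.
Going as far as possible: W1, W9, W8, W6; after that, nothing fits. Verifying each step:
  pool = (2, 0, 3)
  run W1 (needs (1, 0, 2), free (2, 0, 3)); after release of (1, 1, 0) the pool is (3, 1, 3)
  run W9 (needs (0, 1, 2), free (3, 1, 3)); after release of (0, 1, 1) the pool is (3, 2, 4)
  run W8 (needs (1, 1, 2), free (3, 2, 4)); after release of (3, 3, 1) the pool is (6, 5, 5)
  run W6 (needs (0, 4, 3), free (6, 5, 5)); after release of (0, 2, 1) the pool is (6, 7, 6)
  W2 cannot run: need (4, 3, 7) vs free (6, 7, 6) (insufficient ram)
  W7 cannot run: need (6, 9, 7) vs free (6, 7, 6) (insufficient cpu and ram)
Never able to finish: W2 and W7.
(3) Exactly 0 of the possible complete orderings are safe sequences.


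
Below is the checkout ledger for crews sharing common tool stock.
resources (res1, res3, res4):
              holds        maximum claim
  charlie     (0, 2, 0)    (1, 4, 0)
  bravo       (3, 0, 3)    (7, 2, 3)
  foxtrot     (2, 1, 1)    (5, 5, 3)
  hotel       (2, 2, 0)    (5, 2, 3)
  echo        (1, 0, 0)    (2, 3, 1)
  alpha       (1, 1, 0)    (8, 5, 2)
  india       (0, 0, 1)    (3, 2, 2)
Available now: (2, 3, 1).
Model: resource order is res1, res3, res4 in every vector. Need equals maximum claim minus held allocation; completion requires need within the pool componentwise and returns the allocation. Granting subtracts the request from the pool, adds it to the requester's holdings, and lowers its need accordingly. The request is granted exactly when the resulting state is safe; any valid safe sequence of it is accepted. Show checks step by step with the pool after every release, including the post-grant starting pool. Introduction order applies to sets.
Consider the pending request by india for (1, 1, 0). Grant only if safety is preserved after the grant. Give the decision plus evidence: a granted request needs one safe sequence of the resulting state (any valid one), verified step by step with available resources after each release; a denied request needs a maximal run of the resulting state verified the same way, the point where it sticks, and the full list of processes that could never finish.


GRANT: granting preserves safety; a valid post-grant sequence is charlie, echo, india, foxtrot, hotel, alpha, bravo.
Key observation: (1, 2, 1) free after granting still covers charlie first, and each release covers the next.
Step-by-step check of the post-grant state:
  pool = (1, 2, 1)
  charlie: need (1, 2, 0) fits (1, 2, 1); releases (0, 2, 0), pool now (1, 4, 1)
  echo: need (1, 3, 1) fits (1, 4, 1); releases (1, 0, 0), pool now (2, 4, 1)
  india: need (2, 1, 1) fits (2, 4, 1); releases (1, 1, 1), pool now (3, 5, 2)
  foxtrot: need (3, 4, 2) fits (3, 5, 2); releases (2, 1, 1), pool now (5, 6, 3)
  hotel: need (3, 0, 3) fits (5, 6, 3); releases (2, 2, 0), pool now (7, 8, 3)
  alpha: need (7, 4, 2) fits (7, 8, 3); releases (1, 1, 0), pool now (8, 9, 3)
  bravo: need (4, 2, 0) fits (8, 9, 3); releases (3, 0, 3), pool now (11, 9, 6)
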